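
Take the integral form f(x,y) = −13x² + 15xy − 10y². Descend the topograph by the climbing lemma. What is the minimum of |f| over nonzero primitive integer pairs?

translate: b→11 (≡-15 mod 26), so (13,-15,10)→(13,11,8)
flip: (13,11,8)→(8,-11,13)
translate: b→5 (≡-11 mod 16), so (8,-11,13)→(8,5,10)
reduced (well bottom): (8,5,10) with a≤c, −a<b≤a
well minimum |f| = |-8| = 8 (negative-definite)

8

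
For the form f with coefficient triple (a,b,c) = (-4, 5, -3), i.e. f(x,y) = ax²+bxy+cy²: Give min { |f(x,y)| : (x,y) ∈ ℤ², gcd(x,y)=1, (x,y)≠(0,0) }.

translate: b→3 (≡-5 mod 8), so (4,-5,3)→(4,3,2)
flip: (4,3,2)→(2,-3,4)
translate: b→1 (≡-3 mod 4), so (2,-3,4)→(2,1,3)
reduced (well bottom): (2,1,3) with a≤c, −a<b≤a
well minimum |f| = |-2| = 2 (negative-definite)

2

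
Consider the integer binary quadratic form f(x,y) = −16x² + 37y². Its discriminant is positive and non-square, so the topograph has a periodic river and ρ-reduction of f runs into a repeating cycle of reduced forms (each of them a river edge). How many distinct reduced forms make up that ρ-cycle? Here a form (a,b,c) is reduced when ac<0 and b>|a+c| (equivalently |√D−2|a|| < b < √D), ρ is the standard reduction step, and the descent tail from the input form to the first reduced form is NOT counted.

D = 2368, ⌊√D⌋ = 48
descent: ρ → (37,0,-16)
descent: ρ → (-16,32,21)  [lands on river]
river: ρ → (21,10,-27)
river: ρ → (-27,44,4)
river: ρ → (4,44,-27)
river: ρ → (-27,10,21)
river: ρ → (21,32,-16)
ρ-cycle length = 6 (tail of 2 descent steps not counted)

6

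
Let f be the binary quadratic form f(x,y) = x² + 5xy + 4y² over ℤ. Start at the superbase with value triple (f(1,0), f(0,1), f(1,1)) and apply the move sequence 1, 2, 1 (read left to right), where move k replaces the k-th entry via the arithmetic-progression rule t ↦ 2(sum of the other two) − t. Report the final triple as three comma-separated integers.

start (1,4,10) = (f(1,0),f(0,1),f(1,1))
replace slot 1: 2·(4+10) − 1 = 27 → (27,4,10)
replace slot 2: 2·(27+10) − 4 = 70 → (27,70,10)
replace slot 1: 2·(70+10) − 27 = 133 → (133,70,10)

133,70,10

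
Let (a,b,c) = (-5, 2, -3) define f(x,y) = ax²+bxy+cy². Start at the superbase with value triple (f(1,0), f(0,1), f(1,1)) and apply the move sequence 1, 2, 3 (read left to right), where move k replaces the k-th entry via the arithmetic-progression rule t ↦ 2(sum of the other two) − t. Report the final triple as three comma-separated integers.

start (-5,-3,-6) = (f(1,0),f(0,1),f(1,1))
replace slot 1: 2·((-3)+(-6)) − (-5) = -13 → (-13,-3,-6)
replace slot 2: 2·((-13)+(-6)) − (-3) = -35 → (-13,-35,-6)
replace slot 3: 2·((-13)+(-35)) − (-6) = -90 → (-13,-35,-90)

-13,-35,-90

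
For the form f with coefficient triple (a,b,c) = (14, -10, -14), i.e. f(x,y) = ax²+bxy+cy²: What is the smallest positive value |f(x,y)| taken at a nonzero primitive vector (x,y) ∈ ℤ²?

descent: ρ → (-14,10,14)  [lands on river]
river: ρ → (14,18,-10)
river: ρ → (-10,22,10)
river: ρ → (10,18,-14)
closes: descent 1, river 4
min |a| on river = 10

10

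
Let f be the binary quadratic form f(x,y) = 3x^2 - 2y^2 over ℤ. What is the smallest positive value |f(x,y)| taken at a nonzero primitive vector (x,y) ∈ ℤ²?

descent: ρ → (-2,4,1)  [lands on river]
river: ρ → (1,4,-2)
closes: descent 1, river 2
min |a| on river = 1

1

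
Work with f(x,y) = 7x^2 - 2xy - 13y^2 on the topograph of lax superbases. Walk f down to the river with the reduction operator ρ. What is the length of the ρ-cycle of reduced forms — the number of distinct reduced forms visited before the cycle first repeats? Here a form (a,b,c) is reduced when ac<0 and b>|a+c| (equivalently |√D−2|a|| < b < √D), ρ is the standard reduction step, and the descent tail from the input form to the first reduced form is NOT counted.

D = 368, ⌊√D⌋ = 19
descent: ρ → (-13,2,7)
descent: ρ → (7,12,-8)  [lands on river]
river: ρ → (-8,4,11)
river: ρ → (11,18,-1)
river: ρ → (-1,18,11)
river: ρ → (11,4,-8)
river: ρ → (-8,12,7)
river: ρ → (7,16,-4)
river: ρ → (-4,16,7)
ρ-cycle length = 8 (tail of 2 descent steps not counted)

8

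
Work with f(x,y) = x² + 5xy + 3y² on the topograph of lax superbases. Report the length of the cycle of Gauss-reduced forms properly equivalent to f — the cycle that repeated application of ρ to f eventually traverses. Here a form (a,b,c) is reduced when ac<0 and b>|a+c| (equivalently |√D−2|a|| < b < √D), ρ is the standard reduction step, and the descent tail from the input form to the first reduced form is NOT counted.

D = 13, ⌊√D⌋ = 3
descent: ρ → (3,1,-1)
descent: ρ → (-1,3,1)  [lands on river]
river: ρ → (1,3,-1)
ρ-cycle length = 2 (tail of 2 descent steps not counted)

2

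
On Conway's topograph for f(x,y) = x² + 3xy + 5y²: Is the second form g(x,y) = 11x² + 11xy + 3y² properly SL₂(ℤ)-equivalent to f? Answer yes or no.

D₁ = -11, D₂ = -11
f: translate: b→1 (≡3 mod 2), so (1,3,5)→(1,1,3)
f: reduced (well bottom): (1,1,3) with a≤c, −a<b≤a
g: flip: (11,11,3)→(3,-11,11)
g: translate: b→1 (≡-11 mod 6), so (3,-11,11)→(3,1,1)
g: flip: (3,1,1)→(1,-1,3)
g: translate: b→1 (≡-1 mod 2), so (1,-1,3)→(1,1,3)
g: reduced (well bottom): (1,1,3) with a≤c, −a<b≤a
reduced forms (1, 1, 3) vs (1, 1, 3) ⇒ equivalent

yes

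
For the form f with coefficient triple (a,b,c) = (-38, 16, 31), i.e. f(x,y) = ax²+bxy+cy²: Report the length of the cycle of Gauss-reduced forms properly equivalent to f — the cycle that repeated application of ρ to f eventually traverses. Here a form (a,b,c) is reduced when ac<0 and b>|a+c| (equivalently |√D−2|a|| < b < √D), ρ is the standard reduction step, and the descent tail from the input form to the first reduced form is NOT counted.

D = 4968, ⌊√D⌋ = 70
river: ρ → (31,46,-23)
river: ρ → (-23,46,31)
river: ρ → (31,16,-38)
river: ρ → (-38,60,9)
river: ρ → (9,66,-17)
river: ρ → (-17,70,1)
river: ρ → (1,70,-17)
river: ρ → (-17,66,9)
river: ρ → (9,60,-38)
river: ρ → (-38,16,31)
ρ-cycle length = 10 (tail of 0 descent steps not counted)

10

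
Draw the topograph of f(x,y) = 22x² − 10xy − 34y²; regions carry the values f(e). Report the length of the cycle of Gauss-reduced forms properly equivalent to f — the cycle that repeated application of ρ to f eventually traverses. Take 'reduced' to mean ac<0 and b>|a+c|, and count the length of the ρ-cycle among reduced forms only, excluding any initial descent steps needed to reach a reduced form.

D = 3092, ⌊√D⌋ = 55
descent: ρ → (-34,10,22)
descent: ρ → (22,34,-22)  [lands on river]
river: ρ → (-22,54,2)
river: ρ → (2,54,-22)
river: ρ → (-22,34,22)
river: ρ → (22,54,-2)
river: ρ → (-2,54,22)
ρ-cycle length = 6 (tail of 2 descent steps not counted)

6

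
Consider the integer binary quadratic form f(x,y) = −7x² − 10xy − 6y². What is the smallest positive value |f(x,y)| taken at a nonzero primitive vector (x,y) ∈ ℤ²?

translate: b→-4 (≡10 mod 14), so (7,10,6)→(7,-4,3)
flip: (7,-4,3)→(3,4,7)
translate: b→-2 (≡4 mod 6), so (3,4,7)→(3,-2,6)
reduced (well bottom): (3,-2,6) with a≤c, −a<b≤a
well minimum |f| = |-3| = 3 (negative-definite)

3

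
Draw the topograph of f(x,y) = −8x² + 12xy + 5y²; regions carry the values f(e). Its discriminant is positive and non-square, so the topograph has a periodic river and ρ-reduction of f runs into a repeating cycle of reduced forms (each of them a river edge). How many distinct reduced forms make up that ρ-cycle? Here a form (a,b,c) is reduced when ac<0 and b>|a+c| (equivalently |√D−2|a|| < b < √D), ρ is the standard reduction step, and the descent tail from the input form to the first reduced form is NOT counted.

D = 304, ⌊√D⌋ = 17
river: ρ → (5,8,-12)
river: ρ → (-12,16,1)
river: ρ → (1,16,-12)
river: ρ → (-12,8,5)
river: ρ → (5,12,-8)
river: ρ → (-8,4,9)
river: ρ → (9,14,-3)
river: ρ → (-3,16,4)
river: ρ → (4,16,-3)
river: ρ → (-3,14,9)
river: ρ → (9,4,-8)
river: ρ → (-8,12,5)
ρ-cycle length = 12 (tail of 0 descent steps not counted)

12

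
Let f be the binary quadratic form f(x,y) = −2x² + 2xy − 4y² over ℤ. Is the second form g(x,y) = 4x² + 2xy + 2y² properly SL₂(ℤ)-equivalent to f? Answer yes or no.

D₁ = -28, D₂ = -28
f is negative-definite; reduce −f:
−f: translate: b→2 (≡-2 mod 4), so (2,-2,4)→(2,2,4)
−f: reduced (well bottom): (2,2,4) with a≤c, −a<b≤a
flip sign back: reduced form of f is (-2,-2,-4)
g: flip: (4,2,2)→(2,-2,4)
g: translate: b→2 (≡-2 mod 4), so (2,-2,4)→(2,2,4)
g: reduced (well bottom): (2,2,4) with a≤c, −a<b≤a
reduced forms (-2, -2, -4) vs (2, 2, 4) ⇒ inequivalent

no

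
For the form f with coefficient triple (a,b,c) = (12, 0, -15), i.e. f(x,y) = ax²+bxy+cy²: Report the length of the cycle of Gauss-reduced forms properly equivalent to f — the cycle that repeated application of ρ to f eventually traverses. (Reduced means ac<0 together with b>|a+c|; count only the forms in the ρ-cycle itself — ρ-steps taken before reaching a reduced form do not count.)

D = 720, ⌊√D⌋ = 26
descent: ρ → (-15,0,12)
descent: ρ → (12,24,-3)  [lands on river]
river: ρ → (-3,24,12)
ρ-cycle length = 2 (tail of 2 descent steps not counted)

2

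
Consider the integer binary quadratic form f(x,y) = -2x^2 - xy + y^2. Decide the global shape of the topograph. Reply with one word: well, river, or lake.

D = b²−4ac = (-1)² − 4·(-2)·1 = 9
D = 3² is a perfect square ⇒ form factors over ℤ ⇒ lakes

lake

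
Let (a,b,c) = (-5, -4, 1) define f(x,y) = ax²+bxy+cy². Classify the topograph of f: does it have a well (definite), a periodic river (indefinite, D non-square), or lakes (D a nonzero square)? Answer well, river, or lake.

D = b²−4ac = (-4)² − 4·(-5)·1 = 36
D = 6² is a perfect square ⇒ form factors over ℤ ⇒ lakes

lake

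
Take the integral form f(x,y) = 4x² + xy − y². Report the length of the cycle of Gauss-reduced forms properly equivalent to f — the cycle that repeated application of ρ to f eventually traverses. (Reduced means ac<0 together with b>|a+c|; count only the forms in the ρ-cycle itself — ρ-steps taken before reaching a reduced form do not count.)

D = 17, ⌊√D⌋ = 4
descent: ρ → (-1,3,2)  [lands on river]
river: ρ → (2,1,-2)
river: ρ → (-2,3,1)
river: ρ → (1,3,-2)
river: ρ → (-2,1,2)
river: ρ → (2,3,-1)
ρ-cycle length = 6 (tail of 1 descent step not counted)

6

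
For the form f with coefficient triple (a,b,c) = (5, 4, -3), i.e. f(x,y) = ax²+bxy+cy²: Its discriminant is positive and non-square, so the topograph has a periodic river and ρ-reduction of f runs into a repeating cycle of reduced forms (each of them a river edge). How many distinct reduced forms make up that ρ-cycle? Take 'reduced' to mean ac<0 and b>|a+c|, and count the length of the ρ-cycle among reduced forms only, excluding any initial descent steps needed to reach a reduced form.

D = 76, ⌊√D⌋ = 8
river: ρ → (-3,8,1)
river: ρ → (1,8,-3)
river: ρ → (-3,4,5)
river: ρ → (5,6,-2)
river: ρ → (-2,6,5)
river: ρ → (5,4,-3)
ρ-cycle length = 6 (tail of 0 descent steps not counted)

6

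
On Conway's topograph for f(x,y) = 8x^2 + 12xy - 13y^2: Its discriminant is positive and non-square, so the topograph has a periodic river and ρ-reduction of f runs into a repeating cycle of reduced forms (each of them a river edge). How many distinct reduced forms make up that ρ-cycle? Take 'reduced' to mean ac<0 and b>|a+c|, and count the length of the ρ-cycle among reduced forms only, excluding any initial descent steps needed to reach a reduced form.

D = 560, ⌊√D⌋ = 23
river: ρ → (-13,14,7)
river: ρ → (7,14,-13)
river: ρ → (-13,12,8)
river: ρ → (8,20,-5)
river: ρ → (-5,20,8)
river: ρ → (8,12,-13)
ρ-cycle length = 6 (tail of 0 descent steps not counted)

6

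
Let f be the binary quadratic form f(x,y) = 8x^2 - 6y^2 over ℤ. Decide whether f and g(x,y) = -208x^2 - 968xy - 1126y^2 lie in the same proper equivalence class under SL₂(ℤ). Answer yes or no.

D₁ = 192, D₂ = 192
river cycle of f (length 2): (-6, 12, 2), (2, 12, -6)
river cycle of g (length 2): (2, 12, -6), (-6, 12, 2)
cycles coincide ⇒ equivalent

yes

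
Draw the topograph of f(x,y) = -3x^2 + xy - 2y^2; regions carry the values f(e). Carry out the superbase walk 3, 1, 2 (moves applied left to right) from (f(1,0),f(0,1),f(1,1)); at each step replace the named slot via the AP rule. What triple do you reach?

start (-3,-2,-4) = (f(1,0),f(0,1),f(1,1))
replace slot 3: 2·((-3)+(-2)) − (-4) = -6 → (-3,-2,-6)
replace slot 1: 2·((-2)+(-6)) − (-3) = -13 → (-13,-2,-6)
replace slot 2: 2·((-13)+(-6)) − (-2) = -36 → (-13,-36,-6)

-13,-36,-6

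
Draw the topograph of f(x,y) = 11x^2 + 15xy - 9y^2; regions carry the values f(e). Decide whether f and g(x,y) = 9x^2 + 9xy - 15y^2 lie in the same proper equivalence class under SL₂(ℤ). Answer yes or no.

D₁ = 621, D₂ = 621
river cycle of f (length 4): (-9, 21, 5), (5, 19, -13), (-13, 7, 11), (11, 15, -9)
river cycle of g (length 4): (-15, 21, 3), (3, 21, -15), (-15, 9, 9), (9, 9, -15)
cycles differ ⇒ inequivalent

no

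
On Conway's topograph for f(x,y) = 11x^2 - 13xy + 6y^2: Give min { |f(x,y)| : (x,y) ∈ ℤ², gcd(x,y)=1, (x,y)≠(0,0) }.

translate: b→9 (≡-13 mod 22), so (11,-13,6)→(11,9,4)
flip: (11,9,4)→(4,-9,11)
translate: b→-1 (≡-9 mod 8), so (4,-9,11)→(4,-1,6)
reduced (well bottom): (4,-1,6) with a≤c, −a<b≤a
well minimum = a = 4

4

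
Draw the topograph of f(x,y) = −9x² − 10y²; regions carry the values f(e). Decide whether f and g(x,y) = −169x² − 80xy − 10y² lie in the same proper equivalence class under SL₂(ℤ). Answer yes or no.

D₁ = -360, D₂ = -360
f is negative-definite; reduce −f:
−f: reduced (well bottom): (9,0,10) with a≤c, −a<b≤a
flip sign back: reduced form of f is (-9,0,-10)
g is negative-definite; reduce −g:
−g: flip: (169,80,10)→(10,-80,169)
−g: translate: b→0 (≡-80 mod 20), so (10,-80,169)→(10,0,9)
−g: flip: (10,0,9)→(9,0,10)
−g: reduced (well bottom): (9,0,10) with a≤c, −a<b≤a
flip sign back: reduced form of g is (-9,0,-10)
reduced forms (-9, 0, -10) vs (-9, 0, -10) ⇒ equivalent

yes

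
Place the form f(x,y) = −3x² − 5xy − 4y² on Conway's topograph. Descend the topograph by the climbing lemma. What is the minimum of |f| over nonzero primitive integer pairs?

translate: b→-1 (≡5 mod 6), so (3,5,4)→(3,-1,2)
flip: (3,-1,2)→(2,1,3)
reduced (well bottom): (2,1,3) with a≤c, −a<b≤a
well minimum |f| = |-2| = 2 (negative-definite)

2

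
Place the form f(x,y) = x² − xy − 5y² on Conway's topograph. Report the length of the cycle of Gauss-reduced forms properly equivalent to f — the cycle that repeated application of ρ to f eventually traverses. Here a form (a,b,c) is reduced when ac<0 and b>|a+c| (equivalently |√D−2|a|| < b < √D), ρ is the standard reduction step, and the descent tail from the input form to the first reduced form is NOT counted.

D = 21, ⌊√D⌋ = 4
descent: ρ → (-5,1,1)
descent: ρ → (1,3,-3)  [lands on river]
river: ρ → (-3,3,1)
ρ-cycle length = 2 (tail of 2 descent steps not counted)

2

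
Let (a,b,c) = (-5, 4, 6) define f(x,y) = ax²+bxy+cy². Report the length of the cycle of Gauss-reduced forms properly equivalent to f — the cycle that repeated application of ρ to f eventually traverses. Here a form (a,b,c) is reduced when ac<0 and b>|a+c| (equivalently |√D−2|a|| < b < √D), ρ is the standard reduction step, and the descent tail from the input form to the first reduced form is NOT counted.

D = 136, ⌊√D⌋ = 11
river: ρ → (6,8,-3)
river: ρ → (-3,10,3)
river: ρ → (3,8,-6)
river: ρ → (-6,4,5)
river: ρ → (5,6,-5)
river: ρ → (-5,4,6)
ρ-cycle length = 6 (tail of 0 descent steps not counted)

6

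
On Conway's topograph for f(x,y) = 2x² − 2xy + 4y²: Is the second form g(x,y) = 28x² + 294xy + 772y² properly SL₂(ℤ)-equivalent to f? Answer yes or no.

D₁ = -28, D₂ = -28
f: translate: b→2 (≡-2 mod 4), so (2,-2,4)→(2,2,4)
f: reduced (well bottom): (2,2,4) with a≤c, −a<b≤a
g: translate: b→14 (≡294 mod 56), so (28,294,772)→(28,14,2)
g: flip: (28,14,2)→(2,-14,28)
g: translate: b→2 (≡-14 mod 4), so (2,-14,28)→(2,2,4)
g: reduced (well bottom): (2,2,4) with a≤c, −a<b≤a
reduced forms (2, 2, 4) vs (2, 2, 4) ⇒ equivalent

yes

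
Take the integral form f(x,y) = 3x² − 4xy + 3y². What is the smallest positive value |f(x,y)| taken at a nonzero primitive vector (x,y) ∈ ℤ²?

translate: b→2 (≡-4 mod 6), so (3,-4,3)→(3,2,2)
flip: (3,2,2)→(2,-2,3)
translate: b→2 (≡-2 mod 4), so (2,-2,3)→(2,2,3)
reduced (well bottom): (2,2,3) with a≤c, −a<b≤a
well minimum = a = 2

2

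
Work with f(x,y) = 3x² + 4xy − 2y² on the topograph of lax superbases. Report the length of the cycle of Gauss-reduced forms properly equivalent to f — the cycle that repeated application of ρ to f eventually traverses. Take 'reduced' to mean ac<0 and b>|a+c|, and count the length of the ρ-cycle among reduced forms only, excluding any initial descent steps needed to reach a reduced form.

D = 40, ⌊√D⌋ = 6
river: ρ → (-2,4,3)
river: ρ → (3,2,-3)
river: ρ → (-3,4,2)
river: ρ → (2,4,-3)
river: ρ → (-3,2,3)
river: ρ → (3,4,-2)
ρ-cycle length = 6 (tail of 0 descent steps not counted)

6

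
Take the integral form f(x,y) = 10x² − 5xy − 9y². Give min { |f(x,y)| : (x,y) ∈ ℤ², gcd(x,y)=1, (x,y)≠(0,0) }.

descent: ρ → (-9,5,10)  [lands on river]
river: ρ → (10,15,-4)
river: ρ → (-4,17,6)
river: ρ → (6,19,-1)
river: ρ → (-1,19,6)
river: ρ → (6,17,-4)
river: ρ → (-4,15,10)
river: ρ → (10,5,-9)
river: ρ → (-9,13,6)
river: ρ → (6,11,-11)
river: ρ → (-11,11,6)
river: ρ → (6,13,-9)
closes: descent 1, river 12
min |a| on river = 1

1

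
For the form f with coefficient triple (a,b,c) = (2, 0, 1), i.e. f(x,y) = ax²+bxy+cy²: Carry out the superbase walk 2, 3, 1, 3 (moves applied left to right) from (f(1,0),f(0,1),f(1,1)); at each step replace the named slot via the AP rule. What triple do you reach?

start (2,1,3) = (f(1,0),f(0,1),f(1,1))
replace slot 2: 2·(2+3) − 1 = 9 → (2,9,3)
replace slot 3: 2·(2+9) − 3 = 19 → (2,9,19)
replace slot 1: 2·(9+19) − 2 = 54 → (54,9,19)
replace slot 3: 2·(54+9) − 19 = 107 → (54,9,107)

54,9,107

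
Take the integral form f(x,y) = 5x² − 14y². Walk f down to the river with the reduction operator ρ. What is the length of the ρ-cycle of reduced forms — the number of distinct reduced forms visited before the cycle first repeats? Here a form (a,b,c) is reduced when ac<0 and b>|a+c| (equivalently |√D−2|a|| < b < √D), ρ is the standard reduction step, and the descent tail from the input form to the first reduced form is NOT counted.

D = 280, ⌊√D⌋ = 16
descent: ρ → (-14,0,5)
descent: ρ → (5,10,-9)  [lands on river]
river: ρ → (-9,8,6)
river: ρ → (6,16,-1)
river: ρ → (-1,16,6)
river: ρ → (6,8,-9)
river: ρ → (-9,10,5)
ρ-cycle length = 6 (tail of 2 descent steps not counted)

6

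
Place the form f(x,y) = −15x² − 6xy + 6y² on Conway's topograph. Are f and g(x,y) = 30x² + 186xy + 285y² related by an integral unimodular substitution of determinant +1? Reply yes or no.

D₁ = 396, D₂ = 396
river cycle of f (length 2): (6, 18, -3), (-3, 18, 6)
river cycle of g (length 2): (-3, 18, 6), (6, 18, -3)
cycles coincide ⇒ equivalent

yes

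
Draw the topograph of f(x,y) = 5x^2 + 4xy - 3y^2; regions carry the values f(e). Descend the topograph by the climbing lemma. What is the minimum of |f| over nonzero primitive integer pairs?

river: ρ → (-3,8,1)
river: ρ → (1,8,-3)
river: ρ → (-3,4,5)
river: ρ → (5,6,-2)
river: ρ → (-2,6,5)
river: ρ → (5,4,-3)
closes: descent 0, river 6
min |a| on river = 1

1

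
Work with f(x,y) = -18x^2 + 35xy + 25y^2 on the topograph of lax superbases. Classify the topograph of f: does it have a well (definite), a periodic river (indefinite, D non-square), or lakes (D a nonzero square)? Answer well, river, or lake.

D = b²−4ac = 35² − 4·(-18)·25 = 3025
D = 55² is a perfect square ⇒ form factors over ℤ ⇒ lakes

lake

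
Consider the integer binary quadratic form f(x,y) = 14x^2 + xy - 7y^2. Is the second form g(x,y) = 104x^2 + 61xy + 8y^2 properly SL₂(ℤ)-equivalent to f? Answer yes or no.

D₁ = 393, D₂ = 393
river cycle of f (length 16): (-7, 13, 8), (8, 19, -1), (-1, 19, 8), (8, 13, -7), (-7, 15, 6), (6, 9, -13), (-13, 17, 2), (2, 19, -4), (-4, 13, 14), (14, 15, -3), … (6 more)
river cycle of g (length 16): (8, 19, -1), (-1, 19, 8), (8, 13, -7), (-7, 15, 6), (6, 9, -13), (-13, 17, 2), (2, 19, -4), (-4, 13, 14), (14, 15, -3), (-3, 15, 14), … (6 more)
cycles coincide ⇒ equivalent

yes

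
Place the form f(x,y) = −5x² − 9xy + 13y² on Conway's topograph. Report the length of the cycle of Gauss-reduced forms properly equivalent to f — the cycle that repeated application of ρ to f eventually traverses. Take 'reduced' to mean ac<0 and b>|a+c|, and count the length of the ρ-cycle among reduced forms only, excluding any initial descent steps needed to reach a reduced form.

D = 341, ⌊√D⌋ = 18
descent: ρ → (13,9,-5)  [lands on river]
river: ρ → (-5,11,11)
river: ρ → (11,11,-5)
river: ρ → (-5,9,13)
river: ρ → (13,17,-1)
river: ρ → (-1,17,13)
ρ-cycle length = 6 (tail of 1 descent step not counted)

6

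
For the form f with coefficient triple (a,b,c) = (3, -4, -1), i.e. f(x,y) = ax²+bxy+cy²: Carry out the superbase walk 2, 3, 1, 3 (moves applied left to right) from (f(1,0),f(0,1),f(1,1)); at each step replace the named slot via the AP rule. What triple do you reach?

start (3,-1,-2) = (f(1,0),f(0,1),f(1,1))
replace slot 2: 2·(3+(-2)) − (-1) = 3 → (3,3,-2)
replace slot 3: 2·(3+3) − (-2) = 14 → (3,3,14)
replace slot 1: 2·(3+14) − 3 = 31 → (31,3,14)
replace slot 3: 2·(31+3) − 14 = 54 → (31,3,54)

31,3,54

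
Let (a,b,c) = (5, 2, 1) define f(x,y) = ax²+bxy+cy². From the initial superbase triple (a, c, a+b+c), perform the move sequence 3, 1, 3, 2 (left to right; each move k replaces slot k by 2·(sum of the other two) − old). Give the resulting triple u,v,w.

start (5,1,8) = (f(1,0),f(0,1),f(1,1))
replace slot 3: 2·(5+1) − 8 = 4 → (5,1,4)
replace slot 1: 2·(1+4) − 5 = 5 → (5,1,4)
replace slot 3: 2·(5+1) − 4 = 8 → (5,1,8)
replace slot 2: 2·(5+8) − 1 = 25 → (5,25,8)

5,25,8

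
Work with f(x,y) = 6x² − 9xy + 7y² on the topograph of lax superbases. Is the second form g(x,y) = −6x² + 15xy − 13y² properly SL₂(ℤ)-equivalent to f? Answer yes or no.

D₁ = -87, D₂ = -87
f: translate: b→3 (≡-9 mod 12), so (6,-9,7)→(6,3,4)
f: flip: (6,3,4)→(4,-3,6)
f: reduced (well bottom): (4,-3,6) with a≤c, −a<b≤a
g is negative-definite; reduce −g:
−g: translate: b→-3 (≡-15 mod 12), so (6,-15,13)→(6,-3,4)
−g: flip: (6,-3,4)→(4,3,6)
−g: reduced (well bottom): (4,3,6) with a≤c, −a<b≤a
flip sign back: reduced form of g is (-4,-3,-6)
reduced forms (4, -3, 6) vs (-4, -3, -6) ⇒ inequivalent

no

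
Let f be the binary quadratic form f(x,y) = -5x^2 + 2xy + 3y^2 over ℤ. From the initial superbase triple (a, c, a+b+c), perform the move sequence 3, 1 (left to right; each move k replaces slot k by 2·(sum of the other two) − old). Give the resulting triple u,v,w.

start (-5,3,0) = (f(1,0),f(0,1),f(1,1))
replace slot 3: 2·((-5)+3) − 0 = -4 → (-5,3,-4)
replace slot 1: 2·(3+(-4)) − (-5) = 3 → (3,3,-4)

3,3,-4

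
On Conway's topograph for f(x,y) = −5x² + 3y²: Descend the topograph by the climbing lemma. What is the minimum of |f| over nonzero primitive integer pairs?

descent: ρ → (3,6,-2)  [lands on river]
river: ρ → (-2,6,3)
closes: descent 1, river 2
min |a| on river = 2

2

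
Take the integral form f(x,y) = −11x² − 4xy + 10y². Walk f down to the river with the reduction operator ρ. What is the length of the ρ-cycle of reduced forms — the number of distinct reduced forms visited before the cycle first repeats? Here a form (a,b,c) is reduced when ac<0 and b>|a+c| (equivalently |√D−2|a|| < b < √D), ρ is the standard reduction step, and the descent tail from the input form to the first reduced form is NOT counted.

D = 456, ⌊√D⌋ = 21
descent: ρ → (10,4,-11)  [lands on river]
river: ρ → (-11,18,3)
river: ρ → (3,18,-11)
river: ρ → (-11,4,10)
river: ρ → (10,16,-5)
river: ρ → (-5,14,13)
river: ρ → (13,12,-6)
river: ρ → (-6,12,13)
river: ρ → (13,14,-5)
river: ρ → (-5,16,10)
ρ-cycle length = 10 (tail of 1 descent step not counted)

10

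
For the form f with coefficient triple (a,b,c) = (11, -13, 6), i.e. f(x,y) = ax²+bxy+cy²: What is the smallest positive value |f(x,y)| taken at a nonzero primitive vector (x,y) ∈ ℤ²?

translate: b→9 (≡-13 mod 22), so (11,-13,6)→(11,9,4)
flip: (11,9,4)→(4,-9,11)
translate: b→-1 (≡-9 mod 8), so (4,-9,11)→(4,-1,6)
reduced (well bottom): (4,-1,6) with a≤c, −a<b≤a
well minimum = a = 4

4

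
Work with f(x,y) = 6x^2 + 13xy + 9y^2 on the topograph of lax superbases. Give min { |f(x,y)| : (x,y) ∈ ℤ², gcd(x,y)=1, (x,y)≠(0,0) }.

translate: b→1 (≡13 mod 12), so (6,13,9)→(6,1,2)
flip: (6,1,2)→(2,-1,6)
reduced (well bottom): (2,-1,6) with a≤c, −a<b≤a
well minimum = a = 2

2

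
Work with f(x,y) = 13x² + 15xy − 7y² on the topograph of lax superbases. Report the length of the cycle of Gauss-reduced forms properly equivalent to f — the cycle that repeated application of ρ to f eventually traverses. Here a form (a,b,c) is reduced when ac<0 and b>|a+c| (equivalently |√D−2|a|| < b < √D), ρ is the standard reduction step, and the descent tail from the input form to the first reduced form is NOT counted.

D = 589, ⌊√D⌋ = 24
river: ρ → (-7,13,15)
river: ρ → (15,17,-5)
river: ρ → (-5,23,3)
river: ρ → (3,19,-19)
river: ρ → (-19,19,3)
river: ρ → (3,23,-5)
river: ρ → (-5,17,15)
river: ρ → (15,13,-7)
river: ρ → (-7,15,13)
river: ρ → (13,11,-9)
river: ρ → (-9,7,15)
river: ρ → (15,23,-1)
river: ρ → (-1,23,15)
river: ρ → (15,7,-9)
river: ρ → (-9,11,13)
river: ρ → (13,15,-7)
ρ-cycle length = 16 (tail of 0 descent steps not counted)

16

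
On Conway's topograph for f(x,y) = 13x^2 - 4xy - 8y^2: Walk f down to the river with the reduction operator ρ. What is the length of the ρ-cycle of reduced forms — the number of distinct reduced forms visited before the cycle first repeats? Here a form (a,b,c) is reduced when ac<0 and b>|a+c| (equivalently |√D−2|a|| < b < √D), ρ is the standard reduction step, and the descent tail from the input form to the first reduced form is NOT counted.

D = 432, ⌊√D⌋ = 20
descent: ρ → (-8,20,1)  [lands on river]
river: ρ → (1,20,-8)
river: ρ → (-8,12,9)
river: ρ → (9,6,-11)
river: ρ → (-11,16,4)
river: ρ → (4,16,-11)
river: ρ → (-11,6,9)
river: ρ → (9,12,-8)
ρ-cycle length = 8 (tail of 1 descent step not counted)

8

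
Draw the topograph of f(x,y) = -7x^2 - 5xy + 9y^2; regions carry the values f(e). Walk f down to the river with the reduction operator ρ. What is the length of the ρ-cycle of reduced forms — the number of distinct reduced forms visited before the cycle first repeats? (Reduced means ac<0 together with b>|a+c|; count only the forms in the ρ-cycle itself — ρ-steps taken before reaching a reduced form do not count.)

D = 277, ⌊√D⌋ = 16
descent: ρ → (9,5,-7)  [lands on river]
river: ρ → (-7,9,7)
river: ρ → (7,5,-9)
river: ρ → (-9,13,3)
river: ρ → (3,11,-13)
river: ρ → (-13,15,1)
river: ρ → (1,15,-13)
river: ρ → (-13,11,3)
river: ρ → (3,13,-9)
river: ρ → (-9,5,7)
river: ρ → (7,9,-7)
river: ρ → (-7,5,9)
river: ρ → (9,13,-3)
river: ρ → (-3,11,13)
river: ρ → (13,15,-1)
river: ρ → (-1,15,13)
river: ρ → (13,11,-3)
river: ρ → (-3,13,9)
ρ-cycle length = 18 (tail of 1 descent step not counted)

18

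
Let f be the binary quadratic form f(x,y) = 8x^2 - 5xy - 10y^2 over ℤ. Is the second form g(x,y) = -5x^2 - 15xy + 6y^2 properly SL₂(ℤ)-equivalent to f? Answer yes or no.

D₁ = 345, D₂ = 345
river cycle of f (length 10): (-10, 5, 8), (8, 11, -7), (-7, 17, 2), (2, 15, -15), (-15, 15, 2), (2, 17, -7), (-7, 11, 8), (8, 5, -10), (-10, 15, 3), (3, 15, -10)
river cycle of g (length 10): (6, 15, -5), (-5, 15, 6), (6, 9, -11), (-11, 13, 4), (4, 11, -14), (-14, 17, 1), (1, 17, -14), (-14, 11, 4), (4, 13, -11), (-11, 9, 6)
cycles differ ⇒ inequivalent

no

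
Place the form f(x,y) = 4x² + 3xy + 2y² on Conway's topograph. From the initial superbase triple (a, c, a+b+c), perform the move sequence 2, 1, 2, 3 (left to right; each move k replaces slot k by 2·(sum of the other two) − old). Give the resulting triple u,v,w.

start (4,2,9) = (f(1,0),f(0,1),f(1,1))
replace slot 2: 2·(4+9) − 2 = 24 → (4,24,9)
replace slot 1: 2·(24+9) − 4 = 62 → (62,24,9)
replace slot 2: 2·(62+9) − 24 = 118 → (62,118,9)
replace slot 3: 2·(62+118) − 9 = 351 → (62,118,351)

62,118,351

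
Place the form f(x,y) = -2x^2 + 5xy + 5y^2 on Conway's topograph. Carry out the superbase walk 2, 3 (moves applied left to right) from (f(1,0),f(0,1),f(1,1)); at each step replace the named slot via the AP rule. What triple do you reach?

start (-2,5,8) = (f(1,0),f(0,1),f(1,1))
replace slot 2: 2·((-2)+8) − 5 = 7 → (-2,7,8)
replace slot 3: 2·((-2)+7) − 8 = 2 → (-2,7,2)

-2,7,2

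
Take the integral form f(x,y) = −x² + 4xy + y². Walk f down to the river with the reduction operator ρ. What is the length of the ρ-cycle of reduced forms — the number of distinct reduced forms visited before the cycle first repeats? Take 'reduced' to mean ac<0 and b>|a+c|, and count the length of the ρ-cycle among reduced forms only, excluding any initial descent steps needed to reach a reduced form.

D = 20, ⌊√D⌋ = 4
river: ρ → (1,4,-1)
river: ρ → (-1,4,1)
ρ-cycle length = 2 (tail of 0 descent steps not counted)

2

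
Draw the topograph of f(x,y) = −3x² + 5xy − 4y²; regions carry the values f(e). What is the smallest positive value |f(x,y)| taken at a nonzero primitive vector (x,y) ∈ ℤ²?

translate: b→1 (≡-5 mod 6), so (3,-5,4)→(3,1,2)
flip: (3,1,2)→(2,-1,3)
reduced (well bottom): (2,-1,3) with a≤c, −a<b≤a
well minimum |f| = |-2| = 2 (negative-definite)

2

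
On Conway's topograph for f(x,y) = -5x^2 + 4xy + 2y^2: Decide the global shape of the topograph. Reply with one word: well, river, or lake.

D = b²−4ac = 4² − 4·(-5)·2 = 56
D > 0 non-square ⇒ indefinite ⇒ periodic river

river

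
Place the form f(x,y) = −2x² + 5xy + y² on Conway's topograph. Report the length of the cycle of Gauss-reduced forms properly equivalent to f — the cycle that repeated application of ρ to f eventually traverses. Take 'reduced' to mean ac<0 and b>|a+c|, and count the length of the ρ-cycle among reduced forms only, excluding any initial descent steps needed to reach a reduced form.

D = 33, ⌊√D⌋ = 5
river: ρ → (1,5,-2)
river: ρ → (-2,3,3)
river: ρ → (3,3,-2)
river: ρ → (-2,5,1)
ρ-cycle length = 4 (tail of 0 descent steps not counted)

4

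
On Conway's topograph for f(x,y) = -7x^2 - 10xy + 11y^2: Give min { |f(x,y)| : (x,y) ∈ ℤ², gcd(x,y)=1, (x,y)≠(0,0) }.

descent: ρ → (11,10,-7)  [lands on river]
river: ρ → (-7,18,3)
river: ρ → (3,18,-7)
river: ρ → (-7,10,11)
river: ρ → (11,12,-6)
river: ρ → (-6,12,11)
closes: descent 1, river 6
min |a| on river = 3

3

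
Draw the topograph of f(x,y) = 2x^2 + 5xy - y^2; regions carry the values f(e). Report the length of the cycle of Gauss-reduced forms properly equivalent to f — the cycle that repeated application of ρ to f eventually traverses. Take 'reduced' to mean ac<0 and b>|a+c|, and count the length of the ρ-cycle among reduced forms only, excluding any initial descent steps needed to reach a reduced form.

D = 33, ⌊√D⌋ = 5
river: ρ → (-1,5,2)
river: ρ → (2,3,-3)
river: ρ → (-3,3,2)
river: ρ → (2,5,-1)
ρ-cycle length = 4 (tail of 0 descent steps not counted)

4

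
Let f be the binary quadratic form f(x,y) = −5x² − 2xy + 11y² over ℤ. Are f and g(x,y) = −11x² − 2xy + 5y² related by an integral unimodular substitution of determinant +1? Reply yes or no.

D₁ = 224, D₂ = 224
river cycle of f (length 4): (-5, 8, 8), (8, 8, -5), (-5, 12, 4), (4, 12, -5)
river cycle of g (length 4): (5, 12, -4), (-4, 12, 5), (5, 8, -8), (-8, 8, 5)
cycles differ ⇒ inequivalent

no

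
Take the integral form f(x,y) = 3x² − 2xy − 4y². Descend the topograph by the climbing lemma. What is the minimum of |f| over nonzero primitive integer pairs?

descent: ρ → (-4,2,3)  [lands on river]
river: ρ → (3,4,-3)
river: ρ → (-3,2,4)
river: ρ → (4,6,-1)
river: ρ → (-1,6,4)
river: ρ → (4,2,-3)
river: ρ → (-3,4,3)
river: ρ → (3,2,-4)
river: ρ → (-4,6,1)
river: ρ → (1,6,-4)
closes: descent 1, river 10
min |a| on river = 1

1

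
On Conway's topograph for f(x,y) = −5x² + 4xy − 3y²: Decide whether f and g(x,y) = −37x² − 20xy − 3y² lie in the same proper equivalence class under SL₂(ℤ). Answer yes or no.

D₁ = -44, D₂ = -44
f is negative-definite; reduce −f:
−f: flip: (5,-4,3)→(3,4,5)
−f: translate: b→-2 (≡4 mod 6), so (3,4,5)→(3,-2,4)
−f: reduced (well bottom): (3,-2,4) with a≤c, −a<b≤a
flip sign back: reduced form of f is (-3,2,-4)
g is negative-definite; reduce −g:
−g: flip: (37,20,3)→(3,-20,37)
−g: translate: b→-2 (≡-20 mod 6), so (3,-20,37)→(3,-2,4)
−g: reduced (well bottom): (3,-2,4) with a≤c, −a<b≤a
flip sign back: reduced form of g is (-3,2,-4)
reduced forms (-3, 2, -4) vs (-3, 2, -4) ⇒ equivalent

yes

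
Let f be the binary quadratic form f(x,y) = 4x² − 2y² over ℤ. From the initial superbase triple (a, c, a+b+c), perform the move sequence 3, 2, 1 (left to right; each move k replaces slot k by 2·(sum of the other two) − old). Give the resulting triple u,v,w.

start (4,-2,2) = (f(1,0),f(0,1),f(1,1))
replace slot 3: 2·(4+(-2)) − 2 = 2 → (4,-2,2)
replace slot 2: 2·(4+2) − (-2) = 14 → (4,14,2)
replace slot 1: 2·(14+2) − 4 = 28 → (28,14,2)

28,14,2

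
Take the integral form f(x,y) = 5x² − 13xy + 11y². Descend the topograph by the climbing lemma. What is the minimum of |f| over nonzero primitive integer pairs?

translate: b→-3 (≡-13 mod 10), so (5,-13,11)→(5,-3,3)
flip: (5,-3,3)→(3,3,5)
reduced (well bottom): (3,3,5) with a≤c, −a<b≤a
well minimum = a = 3

3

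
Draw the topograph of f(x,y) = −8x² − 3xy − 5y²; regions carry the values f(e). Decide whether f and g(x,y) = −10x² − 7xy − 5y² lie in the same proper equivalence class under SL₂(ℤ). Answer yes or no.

D₁ = -151, D₂ = -151
f is negative-definite; reduce −f:
−f: flip: (8,3,5)→(5,-3,8)
−f: reduced (well bottom): (5,-3,8) with a≤c, −a<b≤a
flip sign back: reduced form of f is (-5,3,-8)
g is negative-definite; reduce −g:
−g: flip: (10,7,5)→(5,-7,10)
−g: translate: b→3 (≡-7 mod 10), so (5,-7,10)→(5,3,8)
−g: reduced (well bottom): (5,3,8) with a≤c, −a<b≤a
flip sign back: reduced form of g is (-5,-3,-8)
reduced forms (-5, 3, -8) vs (-5, -3, -8) ⇒ inequivalent

no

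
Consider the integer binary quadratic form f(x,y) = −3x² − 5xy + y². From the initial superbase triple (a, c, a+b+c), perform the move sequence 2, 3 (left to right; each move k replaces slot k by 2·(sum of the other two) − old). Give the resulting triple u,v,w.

start (-3,1,-7) = (f(1,0),f(0,1),f(1,1))
replace slot 2: 2·((-3)+(-7)) − 1 = -21 → (-3,-21,-7)
replace slot 3: 2·((-3)+(-21)) − (-7) = -41 → (-3,-21,-41)

-3,-21,-41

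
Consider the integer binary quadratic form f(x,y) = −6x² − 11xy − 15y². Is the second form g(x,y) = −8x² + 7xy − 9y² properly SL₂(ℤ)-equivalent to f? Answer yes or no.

D₁ = -239, D₂ = -239
f is negative-definite; reduce −f:
−f: translate: b→-1 (≡11 mod 12), so (6,11,15)→(6,-1,10)
−f: reduced (well bottom): (6,-1,10) with a≤c, −a<b≤a
flip sign back: reduced form of f is (-6,1,-10)
g is negative-definite; reduce −g:
−g: reduced (well bottom): (8,-7,9) with a≤c, −a<b≤a
flip sign back: reduced form of g is (-8,7,-9)
reduced forms (-6, 1, -10) vs (-8, 7, -9) ⇒ inequivalent

no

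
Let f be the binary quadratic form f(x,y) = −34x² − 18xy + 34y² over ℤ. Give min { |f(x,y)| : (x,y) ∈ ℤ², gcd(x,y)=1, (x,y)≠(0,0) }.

descent: ρ → (34,18,-34)  [lands on river]
river: ρ → (-34,50,18)
river: ρ → (18,58,-22)
river: ρ → (-22,30,46)
river: ρ → (46,62,-6)
river: ρ → (-6,70,2)
river: ρ → (2,70,-6)
river: ρ → (-6,62,46)
river: ρ → (46,30,-22)
river: ρ → (-22,58,18)
river: ρ → (18,50,-34)
river: ρ → (-34,18,34)
river: ρ → (34,50,-18)
river: ρ → (-18,58,22)
river: ρ → (22,30,-46)
river: ρ → (-46,62,6)
river: ρ → (6,70,-2)
river: ρ → (-2,70,6)
river: ρ → (6,62,-46)
river: ρ → (-46,30,22)
river: ρ → (22,58,-18)
river: ρ → (-18,50,34)
closes: descent 1, river 22
min |a| on river = 2

2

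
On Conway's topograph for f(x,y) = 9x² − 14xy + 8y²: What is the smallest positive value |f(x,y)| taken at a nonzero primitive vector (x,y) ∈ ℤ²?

translate: b→4 (≡-14 mod 18), so (9,-14,8)→(9,4,3)
flip: (9,4,3)→(3,-4,9)
translate: b→2 (≡-4 mod 6), so (3,-4,9)→(3,2,8)
reduced (well bottom): (3,2,8) with a≤c, −a<b≤a
well minimum = a = 3

3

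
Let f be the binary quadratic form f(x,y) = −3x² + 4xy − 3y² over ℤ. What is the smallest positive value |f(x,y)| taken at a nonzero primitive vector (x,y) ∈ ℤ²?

translate: b→2 (≡-4 mod 6), so (3,-4,3)→(3,2,2)
flip: (3,2,2)→(2,-2,3)
translate: b→2 (≡-2 mod 4), so (2,-2,3)→(2,2,3)
reduced (well bottom): (2,2,3) with a≤c, −a<b≤a
well minimum |f| = |-2| = 2 (negative-definite)

2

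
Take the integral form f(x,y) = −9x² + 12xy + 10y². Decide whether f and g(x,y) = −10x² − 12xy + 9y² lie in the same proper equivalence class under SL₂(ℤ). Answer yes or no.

D₁ = 504, D₂ = 504
river cycle of f (length 10): (10, 8, -11), (-11, 14, 7), (7, 14, -11), (-11, 8, 10), (10, 12, -9), (-9, 6, 13), (13, 20, -2), (-2, 20, 13), (13, 6, -9), (-9, 12, 10)
river cycle of g (length 10): (9, 12, -10), (-10, 8, 11), (11, 14, -7), (-7, 14, 11), (11, 8, -10), (-10, 12, 9), (9, 6, -13), (-13, 20, 2), (2, 20, -13), (-13, 6, 9)
cycles differ ⇒ inequivalent

no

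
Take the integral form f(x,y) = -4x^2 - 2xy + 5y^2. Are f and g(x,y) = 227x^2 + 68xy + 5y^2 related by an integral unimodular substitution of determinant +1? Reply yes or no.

D₁ = 84, D₂ = 84
river cycle of f (length 6): (5, 2, -4), (-4, 6, 3), (3, 6, -4), (-4, 2, 5), (5, 8, -1), (-1, 8, 5)
river cycle of g (length 6): (5, 2, -4), (-4, 6, 3), (3, 6, -4), (-4, 2, 5), (5, 8, -1), (-1, 8, 5)
cycles coincide ⇒ equivalent

yes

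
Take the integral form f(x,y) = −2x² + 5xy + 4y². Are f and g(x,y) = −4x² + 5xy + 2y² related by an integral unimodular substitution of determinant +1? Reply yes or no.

D₁ = 57, D₂ = 57
river cycle of f (length 6): (4, 3, -3), (-3, 3, 4), (4, 5, -2), (-2, 7, 1), (1, 7, -2), (-2, 5, 4)
river cycle of g (length 6): (2, 7, -1), (-1, 7, 2), (2, 5, -4), (-4, 3, 3), (3, 3, -4), (-4, 5, 2)
cycles differ ⇒ inequivalent

no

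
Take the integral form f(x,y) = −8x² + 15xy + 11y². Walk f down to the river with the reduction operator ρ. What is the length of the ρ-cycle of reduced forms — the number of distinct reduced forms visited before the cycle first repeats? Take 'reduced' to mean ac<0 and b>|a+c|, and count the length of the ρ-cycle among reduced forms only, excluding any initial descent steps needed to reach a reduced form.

D = 577, ⌊√D⌋ = 24
river: ρ → (11,7,-12)
river: ρ → (-12,17,6)
river: ρ → (6,19,-9)
river: ρ → (-9,17,8)
river: ρ → (8,15,-11)
river: ρ → (-11,7,12)
river: ρ → (12,17,-6)
river: ρ → (-6,19,9)
river: ρ → (9,17,-8)
river: ρ → (-8,15,11)
ρ-cycle length = 10 (tail of 0 descent steps not counted)

10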